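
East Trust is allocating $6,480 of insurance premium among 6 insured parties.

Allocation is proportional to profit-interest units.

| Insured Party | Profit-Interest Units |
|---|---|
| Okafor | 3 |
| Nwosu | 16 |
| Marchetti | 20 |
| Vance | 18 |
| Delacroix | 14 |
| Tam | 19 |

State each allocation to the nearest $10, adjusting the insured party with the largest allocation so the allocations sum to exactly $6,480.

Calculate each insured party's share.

Okafor: $220 · Nwosu: $1,150 · Marchetti: $1,430 · Vance: $1,300 · Delacroix: $1,010 · Tam: $1,370

Sum of profit-interest units: 90.
Unrounded shares: Okafor 3/90 × $6,480 = 216.00; Nwosu 16/90 × $6,480 = 1,152.00; Marchetti 20/90 × $6,480 = 1,440.00; Vance 18/90 × $6,480 = 1,296.00; Delacroix 14/90 × $6,480 = 1,008.00; Tam 19/90 × $6,480 = 1,368.00.
After rounding ($10): Okafor $220; Nwosu $1,150; Marchetti $1,440; Vance $1,300; Delacroix $1,010; Tam $1,370. Sum = $6,490.
Difference $6,480 − $6,490 = −$10 applied to largest allocation (Marchetti): Marchetti becomes $1,430.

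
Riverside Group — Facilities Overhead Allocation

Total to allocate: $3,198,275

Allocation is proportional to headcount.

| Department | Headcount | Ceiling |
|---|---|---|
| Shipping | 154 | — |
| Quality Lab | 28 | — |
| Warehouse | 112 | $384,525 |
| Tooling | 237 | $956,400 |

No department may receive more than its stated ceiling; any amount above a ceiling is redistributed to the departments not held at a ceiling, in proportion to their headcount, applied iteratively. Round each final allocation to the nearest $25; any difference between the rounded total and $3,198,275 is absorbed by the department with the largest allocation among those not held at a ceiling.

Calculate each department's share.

Shipping: $1,571,600 | Quality Lab: $285,750 | Warehouse: $384,525 | Tooling: $956,400

Headcount total: 531.
Unconstrained shares: Shipping 927,559.98; Quality Lab 168,647.27; Warehouse 674,589.08; Tooling 1,427,478.67.
Cap binds for Warehouse ($384,525), Tooling ($956,400); remaining pool $1,857,350 reallocated over remaining headcount 182.
Redistributed shares: Shipping 1,571,603.85 → $1,571,600; Quality Lab 285,746.15 → $285,750.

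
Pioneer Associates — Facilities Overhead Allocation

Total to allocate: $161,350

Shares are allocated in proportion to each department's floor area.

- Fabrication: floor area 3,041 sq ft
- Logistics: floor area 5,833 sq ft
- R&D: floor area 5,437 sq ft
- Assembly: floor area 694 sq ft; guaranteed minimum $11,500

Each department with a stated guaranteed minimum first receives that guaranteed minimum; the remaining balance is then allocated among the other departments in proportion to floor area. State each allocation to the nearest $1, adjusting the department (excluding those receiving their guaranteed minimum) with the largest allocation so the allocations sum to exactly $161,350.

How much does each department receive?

Guaranteed amounts: Assembly $11,500. Residual $149,850.
Residual split over remaining floor area 14,311: Fabrication 31,842.21 → $31,842; Logistics 61,077.15 → $61,077; R&D 56,930.64 → $56,931.

Fabrication: $31,842 | Logistics: $61,077 | R&D: $56,931 | Assembly: $11,500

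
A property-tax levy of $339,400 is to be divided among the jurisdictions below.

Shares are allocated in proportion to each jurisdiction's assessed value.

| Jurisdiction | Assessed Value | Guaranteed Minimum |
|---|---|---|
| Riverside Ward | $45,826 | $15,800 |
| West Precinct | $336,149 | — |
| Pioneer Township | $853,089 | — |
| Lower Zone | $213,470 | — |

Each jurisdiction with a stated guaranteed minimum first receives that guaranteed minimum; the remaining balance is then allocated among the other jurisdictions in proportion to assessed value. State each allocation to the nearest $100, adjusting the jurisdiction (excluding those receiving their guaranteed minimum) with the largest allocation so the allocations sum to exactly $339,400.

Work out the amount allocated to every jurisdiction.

Riverside Ward: $15,800 | West Precinct: $77,500 | Pioneer Township: $196,900 | Lower Zone: $49,200

Minimums first: Riverside Ward $15,800. Residual $323,600.
Residual split over remaining assessed value 1,402,708: West Precinct 77,548.44 → $77,500; Pioneer Township 196,804.75 → $196,800; Lower Zone 49,246.81 → $49,200.
Rounding difference +$100 applied to Pioneer Township → $196,900.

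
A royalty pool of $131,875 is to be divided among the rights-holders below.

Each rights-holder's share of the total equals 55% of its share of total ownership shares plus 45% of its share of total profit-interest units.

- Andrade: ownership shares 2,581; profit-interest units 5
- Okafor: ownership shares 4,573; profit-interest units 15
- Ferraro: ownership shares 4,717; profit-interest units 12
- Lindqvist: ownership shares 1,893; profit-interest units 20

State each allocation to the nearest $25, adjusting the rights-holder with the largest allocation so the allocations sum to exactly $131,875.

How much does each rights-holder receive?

Totals — ownership shares 13,764, profit-interest units 52.
Combined weights (55% ownership shares + 45% profit-interest units): Andrade 0.1464; Okafor 0.3125; Ferraro 0.2923; Lindqvist 0.2487.
Pro-rata amounts: Andrade 19,307.06; Okafor 41,216.43; Ferraro 38,551.58; Lindqvist 32,799.94.
Rounded to nearest $25: Andrade $19,300; Okafor $41,225; Ferraro $38,550; Lindqvist $32,800. Sum = $131,875.
No rounding difference to absorb.

Andrade: $19,300 · Okafor: $41,225 · Ferraro: $38,550 · Lindqvist: $32,800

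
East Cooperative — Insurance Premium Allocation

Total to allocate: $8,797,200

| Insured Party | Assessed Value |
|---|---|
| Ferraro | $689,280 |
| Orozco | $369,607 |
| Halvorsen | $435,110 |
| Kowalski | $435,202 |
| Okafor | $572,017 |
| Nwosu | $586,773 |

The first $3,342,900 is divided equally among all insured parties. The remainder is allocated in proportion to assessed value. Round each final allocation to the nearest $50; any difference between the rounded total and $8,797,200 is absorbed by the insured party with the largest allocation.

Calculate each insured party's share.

First tranche $3,342,900 split equally: $557,150 each.
Remainder $5,454,300 by assessed value (total 3,087,989): Ferraro 1,217,471.92 → $1,217,450; Orozco 652,835.05 → $652,850; Halvorsen 768,532.68 → $768,550; Kowalski 768,695.18 → $768,700; Okafor 1,010,350.85 → $1,010,350; Nwosu 1,036,414.31 → $1,036,400.
Totals: Ferraro $557,150 + $1,217,450 = $1,774,600; Orozco $557,150 + $652,850 = $1,210,000; Halvorsen $557,150 + $768,550 = $1,325,700; Kowalski $557,150 + $768,700 = $1,325,850; Okafor $557,150 + $1,010,350 = $1,567,500; Nwosu $557,150 + $1,036,400 = $1,593,550.

Ferraro: $1,774,600 · Orozco: $1,210,000 · Halvorsen: $1,325,700 · Kowalski: $1,325,850 · Okafor: $1,567,500 · Nwosu: $1,593,550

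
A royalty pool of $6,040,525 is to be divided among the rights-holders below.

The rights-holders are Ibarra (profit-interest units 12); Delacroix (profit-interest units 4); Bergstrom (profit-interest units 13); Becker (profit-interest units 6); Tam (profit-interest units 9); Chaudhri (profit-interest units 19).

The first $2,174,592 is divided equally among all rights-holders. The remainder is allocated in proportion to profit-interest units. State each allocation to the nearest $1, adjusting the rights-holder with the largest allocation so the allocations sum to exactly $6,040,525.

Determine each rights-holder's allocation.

Equal tier: $2,174,592 ÷ 6 = $362,432 apiece.
Remainder $3,865,933 by profit-interest units (total 63): Ibarra 736,368.19 → $736,368; Delacroix 245,456.06 → $245,456; Bergstrom 797,732.21 → $797,732; Becker 368,184.10 → $368,184; Tam 552,276.14 → $552,276; Chaudhri 1,165,916.30 → $1,165,916.
Rounding difference +$1 on remainder applied to Chaudhri.
Totals: Ibarra $362,432 + $736,368 = $1,098,800; Delacroix $362,432 + $245,456 = $607,888; Bergstrom $362,432 + $797,732 = $1,160,164; Becker $362,432 + $368,184 = $730,616; Tam $362,432 + $552,276 = $914,708; Chaudhri $362,432 + $1,165,917 = $1,528,349.

Ibarra: $1,098,800; Delacroix: $607,888; Bergstrom: $1,160,164; Becker: $730,616; Tam: $914,708; Chaudhri: $1,528,349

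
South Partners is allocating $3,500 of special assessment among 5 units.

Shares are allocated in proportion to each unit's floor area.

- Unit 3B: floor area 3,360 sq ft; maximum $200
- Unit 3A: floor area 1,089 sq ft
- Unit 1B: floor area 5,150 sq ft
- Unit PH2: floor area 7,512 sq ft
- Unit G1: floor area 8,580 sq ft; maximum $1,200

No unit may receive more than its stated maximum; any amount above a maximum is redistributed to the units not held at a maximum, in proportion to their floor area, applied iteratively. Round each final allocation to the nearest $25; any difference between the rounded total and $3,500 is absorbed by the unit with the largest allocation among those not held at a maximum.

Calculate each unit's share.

Unit 3B: $200 · Unit 3A: $175 · Unit 1B: $775 · Unit PH2: $1,150 · Unit G1: $1,200

Sum of floor area: 25,691.
Proportional shares (ignoring caps): Unit 3B 457.75; Unit 3A 148.36; Unit 1B 701.61; Unit PH2 1,023.39; Unit G1 1,168.89.
Held at cap: Unit 3B ($200); remaining pool $3,300 reallocated over remaining floor area 22,331.
Held at cap: Unit G1 ($1,200); remaining pool $2,100 reallocated over remaining floor area 13,751.
Redistributed shares: Unit 3A 166.31 → $175; Unit 1B 786.49 → $775; Unit PH2 1,147.20 → $1,150.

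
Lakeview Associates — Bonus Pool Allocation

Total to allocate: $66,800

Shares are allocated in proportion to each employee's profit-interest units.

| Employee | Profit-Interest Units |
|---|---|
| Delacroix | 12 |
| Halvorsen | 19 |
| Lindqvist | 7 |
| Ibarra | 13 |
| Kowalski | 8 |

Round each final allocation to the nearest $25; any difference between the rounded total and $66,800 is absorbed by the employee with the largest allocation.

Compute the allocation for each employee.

Delacroix: $13,575 | Halvorsen: $21,525 | Lindqvist: $7,925 | Ibarra: $14,725 | Kowalski: $9,050

Total profit-interest units = 59.
Proportional shares: Delacroix 12/59 × $66,800 = 13,586.44; Halvorsen 19/59 × $66,800 = 21,511.86; Lindqvist 7/59 × $66,800 = 7,925.42; Ibarra 13/59 × $66,800 = 14,718.64; Kowalski 8/59 × $66,800 = 9,057.63.
At nearest $25: Delacroix $13,575; Halvorsen $21,500; Lindqvist $7,925; Ibarra $14,725; Kowalski $9,050. Sum = $66,775.
Difference $66,800 − $66,775 = +$25 applied to largest allocation (Halvorsen): Halvorsen becomes $21,525.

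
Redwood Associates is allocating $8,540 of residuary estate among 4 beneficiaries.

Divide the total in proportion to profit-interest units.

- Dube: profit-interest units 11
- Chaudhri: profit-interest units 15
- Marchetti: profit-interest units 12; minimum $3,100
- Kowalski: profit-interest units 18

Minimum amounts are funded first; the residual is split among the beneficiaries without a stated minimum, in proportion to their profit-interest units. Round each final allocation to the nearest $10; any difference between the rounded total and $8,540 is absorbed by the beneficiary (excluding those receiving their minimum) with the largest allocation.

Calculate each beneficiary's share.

Dube: $1,360 · Chaudhri: $1,850 · Marchetti: $3,100 · Kowalski: $2,230

Guaranteed amounts: Marchetti $3,100. Residual $5,440.
Residual split over remaining profit-interest units 44: Dube 1,360.00 → $1,360; Chaudhri 1,854.55 → $1,850; Kowalski 2,225.45 → $2,230.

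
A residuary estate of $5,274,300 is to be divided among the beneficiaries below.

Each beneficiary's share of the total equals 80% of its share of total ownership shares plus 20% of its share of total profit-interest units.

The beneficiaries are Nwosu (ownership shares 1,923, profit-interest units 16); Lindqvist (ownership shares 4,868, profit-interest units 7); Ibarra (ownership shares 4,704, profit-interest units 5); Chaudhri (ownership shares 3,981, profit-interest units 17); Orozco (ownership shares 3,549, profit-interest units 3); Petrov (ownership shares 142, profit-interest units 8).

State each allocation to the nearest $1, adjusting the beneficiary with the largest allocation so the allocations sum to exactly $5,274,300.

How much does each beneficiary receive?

Totals — ownership shares 19,167, profit-interest units 56.
Composite weights (80% ownership shares + 20% profit-interest units): Nwosu 0.1374; Lindqvist 0.2282; Ibarra 0.2142; Chaudhri 0.2269; Orozco 0.1588; Petrov 0.0345.
Proportional shares: Nwosu 724,719.46; Lindqvist 1,203,503.24; Ibarra 1,129,726.57; Chaudhri 1,196,606.15; Orozco 837,790.29; Petrov 181,954.29.
Rounded to nearest $1: Nwosu $724,719; Lindqvist $1,203,503; Ibarra $1,129,727; Chaudhri $1,196,606; Orozco $837,790; Petrov $181,954. Sum = $5,274,299.
Difference $5,274,300 − $5,274,299 = +$1 applied to largest allocation (Lindqvist): Lindqvist becomes $1,203,504.

Nwosu: $724,719 | Lindqvist: $1,203,504 | Ibarra: $1,129,727 | Chaudhri: $1,196,606 | Orozco: $837,790 | Petrov: $181,954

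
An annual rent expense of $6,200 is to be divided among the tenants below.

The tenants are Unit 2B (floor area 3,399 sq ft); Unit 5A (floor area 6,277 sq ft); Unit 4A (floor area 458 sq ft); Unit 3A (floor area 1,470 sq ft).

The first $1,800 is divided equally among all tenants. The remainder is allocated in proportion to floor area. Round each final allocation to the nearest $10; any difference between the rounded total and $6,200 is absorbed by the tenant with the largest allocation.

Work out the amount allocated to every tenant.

Equal tier: $1,800 ÷ 4 = $450 apiece.
Remainder $4,400 by floor area (total 11,604): Unit 2B 1,288.83 → $1,290; Unit 5A 2,380.11 → $2,380; Unit 4A 173.66 → $170; Unit 3A 557.39 → $560.
Totals: Unit 2B $450 + $1,290 = $1,740; Unit 5A $450 + $2,380 = $2,830; Unit 4A $450 + $170 = $620; Unit 3A $450 + $560 = $1,010.

Unit 2B: $1,740 | Unit 5A: $2,830 | Unit 4A: $620 | Unit 3A: $1,010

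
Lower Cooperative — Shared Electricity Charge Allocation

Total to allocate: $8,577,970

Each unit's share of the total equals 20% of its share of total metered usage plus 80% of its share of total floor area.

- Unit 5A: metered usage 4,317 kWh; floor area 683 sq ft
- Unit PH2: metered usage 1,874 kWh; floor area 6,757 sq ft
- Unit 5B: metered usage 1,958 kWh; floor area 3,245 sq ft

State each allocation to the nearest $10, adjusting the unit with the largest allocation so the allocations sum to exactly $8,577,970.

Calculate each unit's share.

Totals — metered usage 8,149, floor area 10,685.
Composite weights (20% metered usage + 80% floor area): Unit 5A 0.1571; Unit PH2 0.5519; Unit 5B 0.2910.
Raw shares: Unit 5A 1,347,502.66; Unit PH2 4,734,171.76; Unit 5B 2,496,295.58.
Rounded to nearest $10: Unit 5A $1,347,500; Unit PH2 $4,734,170; Unit 5B $2,496,300. Sum = $8,577,970.
No rounding difference to absorb.

Unit 5A: $1,347,500 · Unit PH2: $4,734,170 · Unit 5B: $2,496,300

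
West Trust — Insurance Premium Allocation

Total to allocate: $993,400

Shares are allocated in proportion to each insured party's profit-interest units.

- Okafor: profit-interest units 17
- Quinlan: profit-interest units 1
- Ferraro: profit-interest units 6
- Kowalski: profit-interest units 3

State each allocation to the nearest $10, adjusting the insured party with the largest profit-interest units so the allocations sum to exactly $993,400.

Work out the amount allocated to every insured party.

Okafor: $625,470 | Quinlan: $36,790 | Ferraro: $220,760 | Kowalski: $110,380

Total profit-interest units = 17 + 1 + 6 + 3 = 27.
Proportional shares: Okafor 625,474.07; Quinlan 36,792.59; Ferraro 220,755.56; Kowalski 110,377.78.
After rounding ($10): Okafor $625,470; Quinlan $36,790; Ferraro $220,760; Kowalski $110,380. Sum = $993,400.
Sum already equals the total — no adjustment.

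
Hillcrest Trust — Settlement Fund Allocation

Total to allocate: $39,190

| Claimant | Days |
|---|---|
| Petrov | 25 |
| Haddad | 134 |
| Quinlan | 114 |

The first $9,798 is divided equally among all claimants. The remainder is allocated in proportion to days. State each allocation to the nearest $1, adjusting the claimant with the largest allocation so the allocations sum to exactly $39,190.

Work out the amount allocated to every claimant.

$9,798 shared equally gives $3,266 per claimant.
Remainder $29,392 by days (total 273): Petrov 2,691.58 → $2,692; Haddad 14,426.84 → $14,427; Quinlan 12,273.58 → $12,274.
Rounding difference −$1 on remainder applied to Haddad.
Totals: Petrov $3,266 + $2,692 = $5,958; Haddad $3,266 + $14,426 = $17,692; Quinlan $3,266 + $12,274 = $15,540.

Petrov: $5,958 · Haddad: $17,692 · Quinlan: $15,540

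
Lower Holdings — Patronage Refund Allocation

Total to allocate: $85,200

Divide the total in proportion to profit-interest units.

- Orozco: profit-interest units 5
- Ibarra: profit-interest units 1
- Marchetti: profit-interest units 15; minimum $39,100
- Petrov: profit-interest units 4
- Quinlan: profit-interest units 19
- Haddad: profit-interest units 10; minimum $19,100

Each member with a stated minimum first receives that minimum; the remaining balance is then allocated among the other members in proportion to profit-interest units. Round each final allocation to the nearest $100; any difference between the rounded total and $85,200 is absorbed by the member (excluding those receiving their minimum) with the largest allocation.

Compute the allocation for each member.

Guaranteed amounts: Marchetti $39,100; Haddad $19,100. Remaining pool $27,000.
Remaining pool split over remaining profit-interest units 29: Orozco 4,655.17 → $4,700; Ibarra 931.03 → $900; Petrov 3,724.14 → $3,700; Quinlan 17,689.66 → $17,700.

Orozco: $4,700; Ibarra: $900; Marchetti: $39,100; Petrov: $3,700; Quinlan: $17,700; Haddad: $19,100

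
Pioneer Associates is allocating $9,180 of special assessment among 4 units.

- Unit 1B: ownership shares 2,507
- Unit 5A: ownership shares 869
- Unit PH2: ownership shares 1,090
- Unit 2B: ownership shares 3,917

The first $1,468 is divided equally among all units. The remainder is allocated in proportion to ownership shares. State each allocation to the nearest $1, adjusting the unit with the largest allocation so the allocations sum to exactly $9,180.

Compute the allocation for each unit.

Unit 1B: $2,673; Unit 5A: $1,166; Unit PH2: $1,370; Unit 2B: $3,971

$1,468 shared equally gives $367 per unit.
Remainder $7,712 by ownership shares (total 8,383): Unit 1B 2,306.33 → $2,306; Unit 5A 799.44 → $799; Unit PH2 1,002.75 → $1,003; Unit 2B 3,603.47 → $3,603.
Rounding difference +$1 on remainder applied to Unit 2B.
Totals: Unit 1B $367 + $2,306 = $2,673; Unit 5A $367 + $799 = $1,166; Unit PH2 $367 + $1,003 = $1,370; Unit 2B $367 + $3,604 = $3,971.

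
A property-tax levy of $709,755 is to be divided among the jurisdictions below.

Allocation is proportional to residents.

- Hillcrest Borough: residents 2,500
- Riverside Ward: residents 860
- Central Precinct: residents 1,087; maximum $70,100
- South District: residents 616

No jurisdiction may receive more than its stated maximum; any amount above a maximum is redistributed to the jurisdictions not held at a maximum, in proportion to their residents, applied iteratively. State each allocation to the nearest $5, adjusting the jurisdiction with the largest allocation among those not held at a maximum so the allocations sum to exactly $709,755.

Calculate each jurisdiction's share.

Hillcrest Borough: $402,200; Riverside Ward: $138,355; Central Precinct: $70,100; South District: $99,100

Sum of residents: 5,063.
Pro-rata shares before constraints: Hillcrest Borough 350,461.68; Riverside Ward 120,558.82; Central Precinct 152,380.74; South District 86,353.76.
Cap binds for Central Precinct ($70,100); balance $639,655 reallocated over remaining residents 3,976.
Remaining shares: Hillcrest Borough 402,197.56 → $402,200; Riverside Ward 138,355.96 → $138,355; South District 99,101.48 → $99,100.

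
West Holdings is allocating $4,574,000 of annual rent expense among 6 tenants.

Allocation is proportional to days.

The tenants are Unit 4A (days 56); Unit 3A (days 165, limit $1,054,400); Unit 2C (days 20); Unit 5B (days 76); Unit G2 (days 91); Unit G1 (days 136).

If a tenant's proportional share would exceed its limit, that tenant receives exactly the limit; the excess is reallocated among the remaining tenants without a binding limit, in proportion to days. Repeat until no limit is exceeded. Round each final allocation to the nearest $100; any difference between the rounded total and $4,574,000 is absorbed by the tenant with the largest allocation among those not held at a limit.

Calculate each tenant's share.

Days total: 544.
Proportional shares (ignoring caps): Unit 4A 470,852.94; Unit 3A 1,387,334.56; Unit 2C 168,161.76; Unit 5B 639,014.71; Unit G2 765,136.03; Unit G1 1,143,500.00.
Capped: Unit 3A ($1,054,400); residual $3,519,600 reallocated over remaining days 379.
Remaining shares: Unit 4A 520,046.44 → $520,000; Unit 2C 185,730.87 → $185,700; Unit 5B 705,777.31 → $705,800; Unit G2 845,075.46 → $845,100; Unit G1 1,262,969.92 → $1,263,000.

Unit 4A: $520,000 | Unit 3A: $1,054,400 | Unit 2C: $185,700 | Unit 5B: $705,800 | Unit G2: $845,100 | Unit G1: $1,263,000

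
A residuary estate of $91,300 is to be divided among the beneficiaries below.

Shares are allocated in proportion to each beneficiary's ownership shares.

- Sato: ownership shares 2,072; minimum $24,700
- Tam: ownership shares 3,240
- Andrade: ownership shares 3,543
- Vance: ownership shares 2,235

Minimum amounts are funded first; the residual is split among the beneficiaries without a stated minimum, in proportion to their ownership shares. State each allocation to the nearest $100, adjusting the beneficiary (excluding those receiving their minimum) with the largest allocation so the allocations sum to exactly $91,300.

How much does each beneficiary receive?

Guaranteed amounts: Sato $24,700. Balance $66,600.
Balance split over remaining ownership shares 9,018: Tam 23,928.14 → $23,900; Andrade 26,165.87 → $26,200; Vance 16,505.99 → $16,500.

Sato: $24,700 · Tam: $23,900 · Andrade: $26,200 · Vance: $16,500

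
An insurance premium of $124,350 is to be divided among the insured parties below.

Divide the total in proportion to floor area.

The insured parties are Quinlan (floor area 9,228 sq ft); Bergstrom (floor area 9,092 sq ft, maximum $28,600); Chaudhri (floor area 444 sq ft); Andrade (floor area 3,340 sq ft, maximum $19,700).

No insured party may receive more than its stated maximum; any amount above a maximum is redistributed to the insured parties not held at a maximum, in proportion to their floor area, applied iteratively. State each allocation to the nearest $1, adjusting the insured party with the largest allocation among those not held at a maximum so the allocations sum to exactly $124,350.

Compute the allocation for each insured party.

Total floor area = 22,104.
Unconstrained shares: Quinlan 51,913.76; Bergstrom 51,148.67; Chaudhri 2,497.80; Andrade 18,789.77.
Capped: Bergstrom ($28,600); remaining pool $95,750 reallocated over remaining floor area 13,012.
Capped: Andrade ($19,700); remaining pool $76,050 reallocated over remaining floor area 9,672.
Redistributed shares: Quinlan 72,558.87 → $72,559; Chaudhri 3,491.13 → $3,491.

Quinlan: $72,559; Bergstrom: $28,600; Chaudhri: $3,491; Andrade: $19,700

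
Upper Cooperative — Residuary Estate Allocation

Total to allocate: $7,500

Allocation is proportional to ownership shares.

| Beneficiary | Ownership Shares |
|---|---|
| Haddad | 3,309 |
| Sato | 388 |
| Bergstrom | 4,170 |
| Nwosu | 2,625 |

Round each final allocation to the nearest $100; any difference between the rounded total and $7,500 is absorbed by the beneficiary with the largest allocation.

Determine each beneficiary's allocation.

Sum of ownership shares: 10,492.
Unrounded shares: Haddad 3,309/10,492 × $7,500 = 2,365.37; Sato 388/10,492 × $7,500 = 277.35; Bergstrom 4,170/10,492 × $7,500 = 2,980.84; Nwosu 2,625/10,492 × $7,500 = 1,876.43.
At nearest $100: Haddad $2,400; Sato $300; Bergstrom $3,000; Nwosu $1,900. Sum = $7,600.
Difference $7,500 − $7,600 = −$100 applied to largest allocation (Bergstrom): Bergstrom becomes $2,900.

Haddad: $2,400 | Sato: $300 | Bergstrom: $2,900 | Nwosu: $1,900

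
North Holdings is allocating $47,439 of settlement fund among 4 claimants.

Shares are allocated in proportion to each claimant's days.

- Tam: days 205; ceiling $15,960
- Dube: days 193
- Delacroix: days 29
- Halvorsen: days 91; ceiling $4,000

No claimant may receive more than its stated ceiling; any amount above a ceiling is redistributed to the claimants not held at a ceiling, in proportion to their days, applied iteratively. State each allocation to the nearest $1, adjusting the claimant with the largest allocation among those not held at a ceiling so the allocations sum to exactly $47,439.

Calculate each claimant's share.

Tam: $15,960; Dube: $23,889; Delacroix: $3,590; Halvorsen: $4,000

Combined days = 518.
Unconstrained shares: Tam 18,774.12; Dube 17,675.15; Delacroix 2,655.85; Halvorsen 8,333.88.
Capped: Tam ($15,960), Halvorsen ($4,000); balance $27,479 reallocated over remaining days 222.
Redistributed shares: Dube 23,889.40 → $23,889; Delacroix 3,589.60 → $3,590.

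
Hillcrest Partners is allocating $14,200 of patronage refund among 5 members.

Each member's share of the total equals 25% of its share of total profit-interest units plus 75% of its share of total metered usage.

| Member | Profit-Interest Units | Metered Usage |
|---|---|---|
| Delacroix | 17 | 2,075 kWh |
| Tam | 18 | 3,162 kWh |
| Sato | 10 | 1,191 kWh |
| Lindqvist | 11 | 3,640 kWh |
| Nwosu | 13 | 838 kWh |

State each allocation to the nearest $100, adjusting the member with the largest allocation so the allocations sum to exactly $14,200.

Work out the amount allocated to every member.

Totals — profit-interest units 69, metered usage 10,906.
Combined weights (25% profit-interest units + 75% metered usage): Delacroix 0.2043; Tam 0.2827; Sato 0.1181; Lindqvist 0.2902; Nwosu 0.1047.
Unrounded shares: Delacroix 2,900.93; Tam 4,013.86; Sato 1,677.54; Lindqvist 4,120.50; Nwosu 1,487.17.
Rounded to nearest $100: Delacroix $2,900; Tam $4,000; Sato $1,700; Lindqvist $4,100; Nwosu $1,500. Sum = $14,200.
Rounded total matches; no reconciliation needed.

Delacroix: $2,900 · Tam: $4,000 · Sato: $1,700 · Lindqvist: $4,100 · Nwosu: $1,500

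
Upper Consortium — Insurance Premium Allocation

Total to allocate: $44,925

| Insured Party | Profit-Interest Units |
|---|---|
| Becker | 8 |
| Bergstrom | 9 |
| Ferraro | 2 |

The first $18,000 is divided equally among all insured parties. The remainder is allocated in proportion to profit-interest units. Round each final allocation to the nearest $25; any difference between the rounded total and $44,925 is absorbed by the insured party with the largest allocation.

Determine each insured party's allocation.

Becker: $17,325; Bergstrom: $18,775; Ferraro: $8,825

First tranche $18,000 split equally: $6,000 each.
Remainder $26,925 by profit-interest units (total 19): Becker 11,336.84 → $11,325; Bergstrom 12,753.95 → $12,750; Ferraro 2,834.21 → $2,825.
Rounding difference +$25 on remainder applied to Bergstrom.
Totals: Becker $6,000 + $11,325 = $17,325; Bergstrom $6,000 + $12,775 = $18,775; Ferraro $6,000 + $2,825 = $8,825.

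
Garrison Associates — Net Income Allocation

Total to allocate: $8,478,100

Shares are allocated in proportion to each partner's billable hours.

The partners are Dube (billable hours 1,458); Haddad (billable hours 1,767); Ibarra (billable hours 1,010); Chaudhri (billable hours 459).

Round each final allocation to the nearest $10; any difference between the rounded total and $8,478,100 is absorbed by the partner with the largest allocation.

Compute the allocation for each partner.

Dube: $2,633,380 | Haddad: $3,191,470 | Ibarra: $1,824,220 | Chaudhri: $829,030

Billable hours total: 4,694.
Unrounded shares: Dube 1,458/4,694 × $8,478,100 = 2,633,376.61; Haddad 1,767/4,694 × $8,478,100 = 3,191,479.06; Ibarra 1,010/4,694 × $8,478,100 = 1,824,218.36; Chaudhri 459/4,694 × $8,478,100 = 829,025.97.
After rounding ($10): Dube $2,633,380; Haddad $3,191,480; Ibarra $1,824,220; Chaudhri $829,030. Sum = $8,478,110.
Difference $8,478,100 − $8,478,110 = −$10 applied to largest allocation (Haddad): Haddad becomes $3,191,470.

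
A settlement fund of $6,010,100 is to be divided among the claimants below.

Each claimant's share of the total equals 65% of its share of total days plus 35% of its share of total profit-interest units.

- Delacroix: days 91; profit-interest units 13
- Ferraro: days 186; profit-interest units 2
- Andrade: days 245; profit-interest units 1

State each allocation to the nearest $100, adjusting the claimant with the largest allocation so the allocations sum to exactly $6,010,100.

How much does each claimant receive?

Totals — days 522, profit-interest units 16.
Blended shares (65% days + 35% profit-interest units): Delacroix 0.3977; Ferraro 0.2754; Andrade 0.3270.
Unrounded shares: Delacroix 2,390,151.72; Ferraro 1,654,936.30; Andrade 1,965,011.98.
After rounding ($100): Delacroix $2,390,200; Ferraro $1,654,900; Andrade $1,965,000. Sum = $6,010,100.
Rounded total matches; no reconciliation needed.

Delacroix: $2,390,200; Ferraro: $1,654,900; Andrade: $1,965,000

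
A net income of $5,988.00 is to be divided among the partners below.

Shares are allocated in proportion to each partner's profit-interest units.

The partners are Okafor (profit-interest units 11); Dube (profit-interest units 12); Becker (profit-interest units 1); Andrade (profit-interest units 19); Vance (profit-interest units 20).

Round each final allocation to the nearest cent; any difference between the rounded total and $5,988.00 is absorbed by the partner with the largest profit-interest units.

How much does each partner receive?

Okafor: $1,045.52 · Dube: $1,140.57 · Becker: $95.05 · Andrade: $1,805.90 · Vance: $1,900.96

Combined profit-interest units = 11 + 12 + 1 + 19 + 20 = 63.
Raw shares: Okafor 1,045.5238; Dube 1,140.5714; Becker 95.0476; Andrade 1,805.9048; Vance 1,900.9524.
After rounding (cent): Okafor $1,045.52; Dube $1,140.57; Becker $95.05; Andrade $1,805.90; Vance $1,900.95. Sum = $5,987.99.
Difference $5,988.00 − $5,987.99 = +$0.01 applied to largest profit-interest units (Vance): Vance becomes $1,900.96.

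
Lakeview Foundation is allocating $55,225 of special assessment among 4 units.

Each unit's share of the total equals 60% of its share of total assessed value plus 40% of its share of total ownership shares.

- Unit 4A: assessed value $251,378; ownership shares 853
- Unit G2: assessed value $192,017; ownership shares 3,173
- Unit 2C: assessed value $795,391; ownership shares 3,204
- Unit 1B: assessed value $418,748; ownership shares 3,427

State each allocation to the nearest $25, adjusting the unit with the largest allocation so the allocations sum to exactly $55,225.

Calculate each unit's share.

Unit 4A: $6,800; Unit G2: $10,425; Unit 2C: $22,525; Unit 1B: $15,475

Assessed value total 1,657,534; ownership shares total 10,657.
Blended shares (60% assessed value + 40% ownership shares): Unit 4A 0.1230; Unit G2 0.1886; Unit 2C 0.4082; Unit 1B 0.2802.
Proportional shares: Unit 4A 6,793.29; Unit G2 10,415.57; Unit 2C 22,541.60; Unit 1B 15,474.54.
At nearest $25: Unit 4A $6,800; Unit G2 $10,425; Unit 2C $22,550; Unit 1B $15,475. Sum = $55,250.
Difference $55,225 − $55,250 = −$25 applied to largest allocation (Unit 2C): Unit 2C becomes $22,525.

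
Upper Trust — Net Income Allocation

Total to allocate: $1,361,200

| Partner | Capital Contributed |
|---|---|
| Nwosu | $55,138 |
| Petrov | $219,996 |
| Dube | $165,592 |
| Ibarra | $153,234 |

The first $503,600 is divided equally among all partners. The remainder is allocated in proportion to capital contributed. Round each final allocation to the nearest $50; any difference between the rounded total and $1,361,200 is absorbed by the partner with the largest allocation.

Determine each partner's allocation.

Equal tier: $503,600 ÷ 4 = $125,900 apiece.
Remainder $857,600 by capital contributed (total 593,960): Nwosu 79,612.01 → $79,600; Petrov 317,645.24 → $317,650; Dube 239,093.04 → $239,100; Ibarra 221,249.71 → $221,250.
Totals: Nwosu $125,900 + $79,600 = $205,500; Petrov $125,900 + $317,650 = $443,550; Dube $125,900 + $239,100 = $365,000; Ibarra $125,900 + $221,250 = $347,150.

Nwosu: $205,500; Petrov: $443,550; Dube: $365,000; Ibarra: $347,150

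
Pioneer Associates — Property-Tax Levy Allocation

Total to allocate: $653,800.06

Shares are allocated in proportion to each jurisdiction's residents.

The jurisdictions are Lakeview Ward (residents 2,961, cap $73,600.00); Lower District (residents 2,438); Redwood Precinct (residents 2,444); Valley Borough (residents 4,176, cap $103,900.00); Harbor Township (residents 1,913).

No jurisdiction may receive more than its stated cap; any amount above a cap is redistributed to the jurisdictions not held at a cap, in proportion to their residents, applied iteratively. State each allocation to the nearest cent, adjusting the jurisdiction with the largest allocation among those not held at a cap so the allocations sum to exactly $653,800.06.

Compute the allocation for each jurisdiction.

Lakeview Ward: $73,600.00; Lower District: $170,893.24; Redwood Precinct: $171,313.81; Valley Borough: $103,900.00; Harbor Township: $134,093.01

Residents total: 13,932.
Proportional shares (ignoring caps): Lakeview Ward 138,953.6303; Lower District 114,410.3177; Redwood Precinct 114,691.8853; Valley Borough 195,971.0774; Harbor Township 89,773.1492.
Cap binds for Lakeview Ward ($73,600.00), Valley Borough ($103,900.00); remaining pool $476,300.06 reallocated over remaining residents 6,795.
Redistributed shares: Lower District 170,893.2371 → $170,893.24; Redwood Precinct 171,313.8111 → $171,313.81; Harbor Township 134,093.0117 → $134,093.01.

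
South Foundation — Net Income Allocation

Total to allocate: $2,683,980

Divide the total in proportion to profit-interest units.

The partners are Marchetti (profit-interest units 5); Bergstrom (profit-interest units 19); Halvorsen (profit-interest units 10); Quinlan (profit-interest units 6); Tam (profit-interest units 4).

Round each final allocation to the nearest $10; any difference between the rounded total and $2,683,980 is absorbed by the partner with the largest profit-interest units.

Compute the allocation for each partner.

Sum of profit-interest units: 44.
Raw shares: Marchetti 5/44 × $2,683,980 = 304,997.73; Bergstrom 19/44 × $2,683,980 = 1,158,991.36; Halvorsen 10/44 × $2,683,980 = 609,995.45; Quinlan 6/44 × $2,683,980 = 365,997.27; Tam 4/44 × $2,683,980 = 243,998.18.
Rounded to nearest $10: Marchetti $305,000; Bergstrom $1,158,990; Halvorsen $610,000; Quinlan $366,000; Tam $244,000. Sum = $2,683,990.
Difference $2,683,980 − $2,683,990 = −$10 applied to largest profit-interest units (Bergstrom): Bergstrom becomes $1,158,980.

Marchetti: $305,000 | Bergstrom: $1,158,980 | Halvorsen: $610,000 | Quinlan: $366,000 | Tam: $244,000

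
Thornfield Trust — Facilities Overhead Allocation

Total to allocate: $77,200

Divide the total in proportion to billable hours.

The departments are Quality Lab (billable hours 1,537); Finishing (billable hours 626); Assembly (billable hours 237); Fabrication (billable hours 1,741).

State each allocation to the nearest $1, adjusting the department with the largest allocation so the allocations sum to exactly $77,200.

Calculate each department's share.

Quality Lab: $28,654 · Finishing: $11,670 · Assembly: $4,418 · Fabrication: $32,458

Billable hours total: 4,141.
Proportional shares: Quality Lab 1,537/4,141 × $77,200 = 28,654.04; Finishing 626/4,141 × $77,200 = 11,670.42; Assembly 237/4,141 × $77,200 = 4,418.35; Fabrication 1,741/4,141 × $77,200 = 32,457.18.
After rounding ($1): Quality Lab $28,654; Finishing $11,670; Assembly $4,418; Fabrication $32,457. Sum = $77,199.
Difference $77,200 − $77,199 = +$1 applied to largest allocation (Fabrication): Fabrication becomes $32,458.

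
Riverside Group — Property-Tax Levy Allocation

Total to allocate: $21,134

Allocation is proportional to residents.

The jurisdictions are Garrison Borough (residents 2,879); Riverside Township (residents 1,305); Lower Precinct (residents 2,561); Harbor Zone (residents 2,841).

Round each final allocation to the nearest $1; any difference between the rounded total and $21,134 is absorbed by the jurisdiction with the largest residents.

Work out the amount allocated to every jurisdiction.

Sum of residents: 9,586.
Pro-rata amounts: Garrison Borough 2,879/9,586 × $21,134 = 6,347.25; Riverside Township 1,305/9,586 × $21,134 = 2,877.10; Lower Precinct 2,561/9,586 × $21,134 = 5,646.17; Harbor Zone 2,841/9,586 × $21,134 = 6,263.48.
Rounded to nearest $1: Garrison Borough $6,347; Riverside Township $2,877; Lower Precinct $5,646; Harbor Zone $6,263. Sum = $21,133.
Difference $21,134 − $21,133 = +$1 applied to largest residents (Garrison Borough): Garrison Borough becomes $6,348.

Garrison Borough: $6,348 | Riverside Township: $2,877 | Lower Precinct: $5,646 | Harbor Zone: $6,263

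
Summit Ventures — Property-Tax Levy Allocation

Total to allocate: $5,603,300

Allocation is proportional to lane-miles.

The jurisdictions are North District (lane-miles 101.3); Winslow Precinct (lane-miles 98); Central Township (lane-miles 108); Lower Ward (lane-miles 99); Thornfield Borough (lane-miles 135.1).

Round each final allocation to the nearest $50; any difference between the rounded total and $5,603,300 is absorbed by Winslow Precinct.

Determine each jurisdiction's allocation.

North District: $1,048,400 | Winslow Precinct: $1,014,300 | Central Township: $1,117,750 | Lower Ward: $1,024,600 | Thornfield Borough: $1,398,250

Total lane-miles = 541.4.
Unrounded shares: North District 101.3/541.4 × $5,603,300 = 1,048,419.45; Winslow Precinct 98/541.4 × $5,603,300 = 1,014,265.61; Central Township 108/541.4 × $5,603,300 = 1,117,762.10; Lower Ward 99/541.4 × $5,603,300 = 1,024,615.26; Thornfield Borough 135.1/541.4 × $5,603,300 = 1,398,237.59.
After rounding ($50): North District $1,048,400; Winslow Precinct $1,014,250; Central Township $1,117,750; Lower Ward $1,024,600; Thornfield Borough $1,398,250. Sum = $5,603,250.
Difference $5,603,300 − $5,603,250 = +$50 applied to Winslow Precinct: Winslow Precinct becomes $1,014,300.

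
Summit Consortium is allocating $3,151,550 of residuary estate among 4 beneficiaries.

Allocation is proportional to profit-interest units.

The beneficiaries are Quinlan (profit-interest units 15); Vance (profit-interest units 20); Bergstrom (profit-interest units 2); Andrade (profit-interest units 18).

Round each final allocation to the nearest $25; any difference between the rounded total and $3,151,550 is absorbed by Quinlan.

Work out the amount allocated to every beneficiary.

Profit-interest units total: 55.
Proportional shares: Quinlan 15/55 × $3,151,550 = 859,513.64; Vance 20/55 × $3,151,550 = 1,146,018.18; Bergstrom 2/55 × $3,151,550 = 114,601.82; Andrade 18/55 × $3,151,550 = 1,031,416.36.
At nearest $25: Quinlan $859,525; Vance $1,146,025; Bergstrom $114,600; Andrade $1,031,425. Sum = $3,151,575.
Difference $3,151,550 − $3,151,575 = −$25 applied to Quinlan: Quinlan becomes $859,500.

Quinlan: $859,500 · Vance: $1,146,025 · Bergstrom: $114,600 · Andrade: $1,031,425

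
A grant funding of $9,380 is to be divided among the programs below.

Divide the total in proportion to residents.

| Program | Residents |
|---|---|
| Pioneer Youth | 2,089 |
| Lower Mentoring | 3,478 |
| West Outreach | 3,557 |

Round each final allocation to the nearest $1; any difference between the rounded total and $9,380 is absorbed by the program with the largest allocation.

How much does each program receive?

Sum of residents: 9,124.
Pro-rata amounts: Pioneer Youth 2,089/9,124 × $9,380 = 2,147.61; Lower Mentoring 3,478/9,124 × $9,380 = 3,575.59; West Outreach 3,557/9,124 × $9,380 = 3,656.80.
Rounded to nearest $1: Pioneer Youth $2,148; Lower Mentoring $3,576; West Outreach $3,657. Sum = $9,381.
Difference $9,380 − $9,381 = −$1 applied to largest allocation (West Outreach): West Outreach becomes $3,656.

Pioneer Youth: $2,148; Lower Mentoring: $3,576; West Outreach: $3,656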